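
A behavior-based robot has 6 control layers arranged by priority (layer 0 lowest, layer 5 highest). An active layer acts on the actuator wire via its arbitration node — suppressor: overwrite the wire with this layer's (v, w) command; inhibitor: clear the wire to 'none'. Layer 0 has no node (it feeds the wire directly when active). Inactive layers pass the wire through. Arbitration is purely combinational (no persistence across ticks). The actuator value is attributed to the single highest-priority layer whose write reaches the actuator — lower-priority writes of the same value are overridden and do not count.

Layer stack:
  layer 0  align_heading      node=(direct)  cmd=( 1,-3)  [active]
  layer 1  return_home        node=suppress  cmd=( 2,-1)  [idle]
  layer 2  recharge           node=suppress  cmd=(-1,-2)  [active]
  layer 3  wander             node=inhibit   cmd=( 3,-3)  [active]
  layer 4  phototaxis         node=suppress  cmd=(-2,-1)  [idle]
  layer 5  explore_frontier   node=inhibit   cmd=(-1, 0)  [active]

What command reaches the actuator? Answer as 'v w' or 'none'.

none

layer 0 (align_heading) active — direct: (1, -3)
layer 1 (return_home) idle — unchanged: (1, -3)
layer 2 (recharge) active — suppresses: (-1, -2)
layer 3 (wander) active — inhibits: none
layer 4 (phototaxis) idle — unchanged: none
layer 5 (explore_frontier) active — inhibits: none
→ actuator none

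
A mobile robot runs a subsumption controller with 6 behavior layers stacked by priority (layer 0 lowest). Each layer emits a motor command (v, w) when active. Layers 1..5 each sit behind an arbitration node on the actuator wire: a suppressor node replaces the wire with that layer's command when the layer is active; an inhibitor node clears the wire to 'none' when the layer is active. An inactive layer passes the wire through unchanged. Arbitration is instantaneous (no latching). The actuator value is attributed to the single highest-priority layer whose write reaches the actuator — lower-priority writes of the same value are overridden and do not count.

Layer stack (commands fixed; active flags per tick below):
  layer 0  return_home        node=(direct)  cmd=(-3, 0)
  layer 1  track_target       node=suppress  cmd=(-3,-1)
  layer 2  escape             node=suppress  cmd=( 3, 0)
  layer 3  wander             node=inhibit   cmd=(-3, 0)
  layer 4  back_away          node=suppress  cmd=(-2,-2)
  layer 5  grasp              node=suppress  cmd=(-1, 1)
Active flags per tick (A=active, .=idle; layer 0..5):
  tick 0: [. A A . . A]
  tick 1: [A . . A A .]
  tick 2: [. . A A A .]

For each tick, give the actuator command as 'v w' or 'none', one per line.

-1 1
-2 -2
-2 -2

tick 0:
  L0 return_home: idle → wire = none
  L1 track_target: active, suppressor → wire = (-3, -1)
  L2 escape: active, suppressor → wire = (3, 0)
  L3 wander: idle → wire stays (3, 0)
  L4 back_away: idle → wire stays (3, 0)
  L5 grasp: active, suppressor → wire = (-1, 1)
  actuator = (-1, 1)
tick 1:
  L0 return_home: active, feeds wire = (-3, 0)
  L1 track_target: idle → wire stays (-3, 0)
  L2 escape: idle → wire stays (-3, 0)
  L3 wander: active, inhibitor → wire = none
  L4 back_away: active, suppressor → wire = (-2, -2)
  L5 grasp: idle → wire stays (-2, -2)
  actuator = (-2, -2)
tick 2:
  L0 return_home: idle → wire = none
  L1 track_target: idle → wire stays none
  L2 escape: active, suppressor → wire = (3, 0)
  L3 wander: active, inhibitor → wire = none
  L4 back_away: active, suppressor → wire = (-2, -2)
  L5 grasp: idle → wire stays (-2, -2)
  actuator = (-2, -2)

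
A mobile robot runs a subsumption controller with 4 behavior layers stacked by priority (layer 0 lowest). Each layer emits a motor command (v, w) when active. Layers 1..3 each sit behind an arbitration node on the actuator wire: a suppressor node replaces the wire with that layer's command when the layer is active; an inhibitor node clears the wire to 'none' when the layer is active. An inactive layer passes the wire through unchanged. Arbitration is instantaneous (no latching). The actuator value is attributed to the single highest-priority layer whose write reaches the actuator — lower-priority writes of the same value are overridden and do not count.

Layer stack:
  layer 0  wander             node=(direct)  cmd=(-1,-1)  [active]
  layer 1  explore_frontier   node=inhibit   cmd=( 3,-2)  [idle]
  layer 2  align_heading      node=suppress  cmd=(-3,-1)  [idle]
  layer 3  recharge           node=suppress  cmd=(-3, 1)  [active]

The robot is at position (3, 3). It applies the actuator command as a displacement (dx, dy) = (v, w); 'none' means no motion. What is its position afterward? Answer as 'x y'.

0 4

L0 wander: active, feeds wire = (-1, -1)
L1 explore_frontier: idle → wire stays (-1, -1)
L2 align_heading: idle → wire stays (-1, -1)
L3 recharge: active, suppressor → wire = (-3, 1)
actuator = (-3, 1)
position: (3, 3) + (-3, 1) = (0, 4)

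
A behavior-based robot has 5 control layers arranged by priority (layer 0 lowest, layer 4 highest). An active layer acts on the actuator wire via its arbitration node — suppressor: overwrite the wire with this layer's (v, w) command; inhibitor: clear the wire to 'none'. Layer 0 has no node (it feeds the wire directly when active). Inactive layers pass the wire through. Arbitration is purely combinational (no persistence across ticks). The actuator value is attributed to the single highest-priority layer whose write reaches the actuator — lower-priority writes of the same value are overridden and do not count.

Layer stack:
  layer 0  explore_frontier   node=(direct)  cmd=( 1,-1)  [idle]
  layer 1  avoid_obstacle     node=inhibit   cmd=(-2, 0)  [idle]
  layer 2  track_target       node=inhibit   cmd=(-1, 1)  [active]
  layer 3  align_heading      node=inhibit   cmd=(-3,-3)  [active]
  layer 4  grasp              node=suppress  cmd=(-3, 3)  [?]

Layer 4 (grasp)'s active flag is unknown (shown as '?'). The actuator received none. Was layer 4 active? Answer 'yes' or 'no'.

If layer 4 is active=yes:
  actuator would be (-3, 3)
If layer 4 is active=no:
  actuator would be none
Observed none, so layer 4 was idle.

no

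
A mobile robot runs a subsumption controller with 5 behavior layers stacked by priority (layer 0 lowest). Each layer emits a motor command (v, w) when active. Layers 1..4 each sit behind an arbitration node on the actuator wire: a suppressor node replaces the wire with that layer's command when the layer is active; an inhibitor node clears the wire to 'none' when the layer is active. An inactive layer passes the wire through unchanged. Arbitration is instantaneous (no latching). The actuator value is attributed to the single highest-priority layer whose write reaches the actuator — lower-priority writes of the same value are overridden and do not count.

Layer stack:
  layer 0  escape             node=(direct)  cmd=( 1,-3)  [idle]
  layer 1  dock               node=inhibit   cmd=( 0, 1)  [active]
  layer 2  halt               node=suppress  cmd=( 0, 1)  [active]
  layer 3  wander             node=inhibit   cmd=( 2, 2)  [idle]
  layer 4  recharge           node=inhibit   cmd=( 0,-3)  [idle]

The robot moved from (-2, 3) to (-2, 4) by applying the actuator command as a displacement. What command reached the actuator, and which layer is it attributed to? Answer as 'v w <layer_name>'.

displacement = (-2, 4) − (-2, 3) = (0, 1)
layer 0 (escape) idle — none
layer 1 (dock) active — inhibits: none
layer 2 (halt) active — suppresses: (0, 1)
layer 3 (wander) idle — unchanged: (0, 1)
layer 4 (recharge) idle — unchanged: (0, 1)
→ actuator (0, 1) — from layer 2 (halt)

0 1 halt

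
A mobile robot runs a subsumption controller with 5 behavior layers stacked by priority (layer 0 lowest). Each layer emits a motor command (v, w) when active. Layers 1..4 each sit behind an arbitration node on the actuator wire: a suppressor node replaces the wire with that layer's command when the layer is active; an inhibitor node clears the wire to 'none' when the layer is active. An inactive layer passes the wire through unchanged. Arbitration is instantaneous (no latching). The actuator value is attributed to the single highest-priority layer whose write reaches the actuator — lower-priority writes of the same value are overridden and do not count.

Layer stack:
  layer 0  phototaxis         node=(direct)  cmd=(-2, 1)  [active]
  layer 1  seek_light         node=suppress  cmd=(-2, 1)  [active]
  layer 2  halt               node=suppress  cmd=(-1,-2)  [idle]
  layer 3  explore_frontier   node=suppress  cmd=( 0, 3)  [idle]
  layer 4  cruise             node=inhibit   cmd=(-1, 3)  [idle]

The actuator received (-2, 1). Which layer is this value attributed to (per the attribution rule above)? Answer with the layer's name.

L0 phototaxis: active, feeds wire = (-2, 1)
L1 seek_light: active, suppressor → wire = (-2, 1)
L2 halt: idle → wire stays (-2, 1)
L3 explore_frontier: idle → wire stays (-2, 1)
L4 cruise: idle → wire stays (-2, 1)
actuator = (-2, 1)
last writer: layer 1 = seek_light

seek_light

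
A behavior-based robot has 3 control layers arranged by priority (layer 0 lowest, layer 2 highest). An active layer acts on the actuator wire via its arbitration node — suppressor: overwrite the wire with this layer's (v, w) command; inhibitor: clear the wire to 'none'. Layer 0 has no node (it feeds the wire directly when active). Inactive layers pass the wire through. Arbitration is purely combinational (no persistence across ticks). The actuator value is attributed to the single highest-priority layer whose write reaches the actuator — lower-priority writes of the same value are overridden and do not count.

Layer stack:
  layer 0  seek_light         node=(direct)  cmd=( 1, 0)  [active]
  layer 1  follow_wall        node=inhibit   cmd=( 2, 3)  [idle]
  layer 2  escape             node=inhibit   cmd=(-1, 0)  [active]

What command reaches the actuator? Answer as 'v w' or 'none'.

[0] seek_light on; wire := (1, 0)
[1] follow_wall off; pass (1, 0)
[2] escape on (inhibit); wire := none
output none

none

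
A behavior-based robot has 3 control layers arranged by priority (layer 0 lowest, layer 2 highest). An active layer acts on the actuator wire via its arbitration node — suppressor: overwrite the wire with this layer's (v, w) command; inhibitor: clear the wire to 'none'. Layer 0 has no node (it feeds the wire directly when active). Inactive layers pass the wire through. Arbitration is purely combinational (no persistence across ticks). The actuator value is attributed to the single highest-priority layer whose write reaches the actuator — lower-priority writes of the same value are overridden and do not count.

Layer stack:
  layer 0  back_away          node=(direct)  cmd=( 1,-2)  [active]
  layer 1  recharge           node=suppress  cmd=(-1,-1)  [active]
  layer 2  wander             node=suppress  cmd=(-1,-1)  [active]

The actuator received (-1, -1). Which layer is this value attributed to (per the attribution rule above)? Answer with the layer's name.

wander

L0 back_away: active, feeds wire = (1, -2)
L1 recharge: active, suppressor → wire = (-1, -1)
L2 wander: active, suppressor → wire = (-1, -1)
actuator = (-1, -1)
last writer: layer 2 = wander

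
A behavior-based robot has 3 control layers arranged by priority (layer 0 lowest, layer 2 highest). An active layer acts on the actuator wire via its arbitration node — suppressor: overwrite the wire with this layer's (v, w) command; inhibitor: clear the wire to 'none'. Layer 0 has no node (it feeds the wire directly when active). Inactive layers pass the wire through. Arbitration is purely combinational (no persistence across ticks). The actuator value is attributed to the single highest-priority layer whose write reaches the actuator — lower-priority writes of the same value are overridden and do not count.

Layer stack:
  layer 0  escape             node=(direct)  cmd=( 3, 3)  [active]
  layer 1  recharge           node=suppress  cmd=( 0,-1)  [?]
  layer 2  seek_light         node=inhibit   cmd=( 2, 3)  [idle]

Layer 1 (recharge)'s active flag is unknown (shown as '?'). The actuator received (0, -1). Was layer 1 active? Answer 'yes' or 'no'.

If layer 1 is active=yes:
  actuator would be (0, -1)
If layer 1 is active=no:
  actuator would be (3, 3)
Observed (0, -1), so layer 1 was active.

yes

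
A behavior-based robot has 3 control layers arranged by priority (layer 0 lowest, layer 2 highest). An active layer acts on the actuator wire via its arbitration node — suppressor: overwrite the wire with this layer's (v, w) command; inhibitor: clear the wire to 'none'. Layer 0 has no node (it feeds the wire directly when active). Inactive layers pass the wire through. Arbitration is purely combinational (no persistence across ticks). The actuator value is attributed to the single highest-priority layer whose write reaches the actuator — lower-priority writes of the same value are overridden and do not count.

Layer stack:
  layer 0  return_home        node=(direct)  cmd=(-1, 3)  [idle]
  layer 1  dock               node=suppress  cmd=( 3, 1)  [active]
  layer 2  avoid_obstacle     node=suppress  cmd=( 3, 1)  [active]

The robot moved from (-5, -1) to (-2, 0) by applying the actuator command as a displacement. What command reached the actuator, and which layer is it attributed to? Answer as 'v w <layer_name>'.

3 1 avoid_obstacle

displacement = (-2, 0) − (-5, -1) = (3, 1)
layer 0 (return_home) idle — none
layer 1 (dock) active — suppresses: (3, 1)
layer 2 (avoid_obstacle) active — suppresses: (3, 1)
→ actuator (3, 1) — from layer 2 (avoid_obstacle)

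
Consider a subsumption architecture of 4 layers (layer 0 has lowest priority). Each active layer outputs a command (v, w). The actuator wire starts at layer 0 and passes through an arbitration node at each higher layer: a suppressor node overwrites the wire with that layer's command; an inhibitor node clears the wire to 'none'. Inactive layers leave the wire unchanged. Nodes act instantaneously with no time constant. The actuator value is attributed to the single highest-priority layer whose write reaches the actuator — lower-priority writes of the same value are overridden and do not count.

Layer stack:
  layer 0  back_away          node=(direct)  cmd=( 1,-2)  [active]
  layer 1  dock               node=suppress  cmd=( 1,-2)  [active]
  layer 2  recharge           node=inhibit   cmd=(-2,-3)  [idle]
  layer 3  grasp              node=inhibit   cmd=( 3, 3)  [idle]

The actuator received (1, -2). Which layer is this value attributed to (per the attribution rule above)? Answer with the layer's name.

dock

[0] back_away on; wire := (1, -2)
[1] dock on (suppress); wire := (1, -2)
[2] recharge off; pass (1, -2)
[3] grasp off; pass (1, -2)
output (1, -2)
last writer: layer 1 = dock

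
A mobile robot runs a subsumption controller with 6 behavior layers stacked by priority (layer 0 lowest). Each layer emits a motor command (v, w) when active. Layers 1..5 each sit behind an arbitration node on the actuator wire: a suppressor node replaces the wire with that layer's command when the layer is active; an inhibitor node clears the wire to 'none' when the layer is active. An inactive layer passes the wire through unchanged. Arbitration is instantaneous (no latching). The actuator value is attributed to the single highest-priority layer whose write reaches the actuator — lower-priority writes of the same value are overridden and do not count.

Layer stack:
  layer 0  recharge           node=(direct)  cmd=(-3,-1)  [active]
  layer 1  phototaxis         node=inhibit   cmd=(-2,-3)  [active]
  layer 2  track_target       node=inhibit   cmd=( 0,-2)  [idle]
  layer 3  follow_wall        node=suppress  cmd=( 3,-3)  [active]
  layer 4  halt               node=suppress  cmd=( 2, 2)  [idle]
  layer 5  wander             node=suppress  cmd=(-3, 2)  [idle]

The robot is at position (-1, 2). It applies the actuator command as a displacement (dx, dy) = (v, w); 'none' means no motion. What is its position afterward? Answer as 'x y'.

2 -1

layer 0 (recharge) active — direct: (-3, -1)
layer 1 (phototaxis) active — inhibits: none
layer 2 (track_target) idle — unchanged: none
layer 3 (follow_wall) active — suppresses: (3, -3)
layer 4 (halt) idle — unchanged: (3, -3)
layer 5 (wander) idle — unchanged: (3, -3)
→ actuator (3, -3)
position: (-1, 2) + (3, -3) = (2, -1)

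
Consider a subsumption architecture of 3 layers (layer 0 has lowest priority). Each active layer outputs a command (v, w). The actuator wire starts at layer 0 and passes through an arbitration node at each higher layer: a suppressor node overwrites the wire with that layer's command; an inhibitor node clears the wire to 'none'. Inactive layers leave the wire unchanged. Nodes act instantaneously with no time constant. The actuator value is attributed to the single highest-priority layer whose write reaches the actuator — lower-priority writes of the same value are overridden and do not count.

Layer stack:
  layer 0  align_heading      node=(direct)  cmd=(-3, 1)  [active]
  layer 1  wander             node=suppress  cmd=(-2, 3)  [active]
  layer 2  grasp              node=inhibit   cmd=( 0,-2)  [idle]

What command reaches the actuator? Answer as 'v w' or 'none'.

L0 align_heading: active, feeds wire = (-3, 1)
L1 wander: active, suppressor → wire = (-2, 3)
L2 grasp: idle → wire stays (-2, 3)
actuator = (-2, 3)

-2 3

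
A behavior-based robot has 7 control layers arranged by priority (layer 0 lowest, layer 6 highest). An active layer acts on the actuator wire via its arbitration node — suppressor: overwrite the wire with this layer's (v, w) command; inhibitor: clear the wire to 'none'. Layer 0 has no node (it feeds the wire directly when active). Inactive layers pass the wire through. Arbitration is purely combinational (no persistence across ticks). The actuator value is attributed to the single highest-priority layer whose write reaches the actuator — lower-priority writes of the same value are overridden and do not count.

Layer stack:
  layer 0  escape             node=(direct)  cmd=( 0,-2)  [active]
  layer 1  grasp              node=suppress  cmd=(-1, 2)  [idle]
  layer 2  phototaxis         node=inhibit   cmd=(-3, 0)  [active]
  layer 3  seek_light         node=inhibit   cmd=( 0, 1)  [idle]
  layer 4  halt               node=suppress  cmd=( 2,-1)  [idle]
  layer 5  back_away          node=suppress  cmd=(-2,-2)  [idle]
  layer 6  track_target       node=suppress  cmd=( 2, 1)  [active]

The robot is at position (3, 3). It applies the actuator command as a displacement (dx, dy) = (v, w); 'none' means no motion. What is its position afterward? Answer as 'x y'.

L0 escape: active, feeds wire = (0, -2)
L1 grasp: idle → wire stays (0, -2)
L2 phototaxis: active, inhibitor → wire = none
L3 seek_light: idle → wire stays none
L4 halt: idle → wire stays none
L5 back_away: idle → wire stays none
L6 track_target: active, suppressor → wire = (2, 1)
actuator = (2, 1)
position: (3, 3) + (2, 1) = (5, 4)

5 4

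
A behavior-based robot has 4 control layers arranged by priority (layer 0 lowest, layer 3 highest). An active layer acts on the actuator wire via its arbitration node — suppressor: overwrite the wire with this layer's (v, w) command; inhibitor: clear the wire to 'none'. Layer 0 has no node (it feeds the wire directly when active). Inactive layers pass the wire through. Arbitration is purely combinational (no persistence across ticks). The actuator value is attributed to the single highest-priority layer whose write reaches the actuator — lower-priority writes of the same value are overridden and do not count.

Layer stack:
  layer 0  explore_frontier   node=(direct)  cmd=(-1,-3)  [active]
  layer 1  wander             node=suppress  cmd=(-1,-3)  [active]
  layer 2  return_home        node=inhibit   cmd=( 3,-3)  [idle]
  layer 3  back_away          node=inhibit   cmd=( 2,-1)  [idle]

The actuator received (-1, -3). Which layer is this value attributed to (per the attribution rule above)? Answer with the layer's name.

wander

[0] explore_frontier on; wire := (-1, -3)
[1] wander on (suppress); wire := (-1, -3)
[2] return_home off; pass (-1, -3)
[3] back_away off; pass (-1, -3)
output (-1, -3)
last writer: layer 1 = wander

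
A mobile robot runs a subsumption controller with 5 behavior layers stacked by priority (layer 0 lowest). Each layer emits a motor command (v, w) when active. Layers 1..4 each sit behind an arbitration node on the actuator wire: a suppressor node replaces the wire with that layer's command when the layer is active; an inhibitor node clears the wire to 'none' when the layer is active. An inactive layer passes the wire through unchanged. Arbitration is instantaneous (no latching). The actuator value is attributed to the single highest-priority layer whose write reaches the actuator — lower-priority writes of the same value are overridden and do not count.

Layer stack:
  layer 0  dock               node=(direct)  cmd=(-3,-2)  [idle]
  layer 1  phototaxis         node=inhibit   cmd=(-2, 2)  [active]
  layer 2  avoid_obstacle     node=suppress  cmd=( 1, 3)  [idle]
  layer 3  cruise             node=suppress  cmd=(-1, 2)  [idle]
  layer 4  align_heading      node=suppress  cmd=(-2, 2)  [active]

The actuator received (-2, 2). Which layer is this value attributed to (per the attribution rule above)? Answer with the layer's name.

[0] dock off; wire := none
[1] phototaxis on (inhibit); wire := none
[2] avoid_obstacle off; pass none
[3] cruise off; pass none
[4] align_heading on (suppress); wire := (-2, 2)
output (-2, 2)
last writer: layer 4 = align_heading

align_heading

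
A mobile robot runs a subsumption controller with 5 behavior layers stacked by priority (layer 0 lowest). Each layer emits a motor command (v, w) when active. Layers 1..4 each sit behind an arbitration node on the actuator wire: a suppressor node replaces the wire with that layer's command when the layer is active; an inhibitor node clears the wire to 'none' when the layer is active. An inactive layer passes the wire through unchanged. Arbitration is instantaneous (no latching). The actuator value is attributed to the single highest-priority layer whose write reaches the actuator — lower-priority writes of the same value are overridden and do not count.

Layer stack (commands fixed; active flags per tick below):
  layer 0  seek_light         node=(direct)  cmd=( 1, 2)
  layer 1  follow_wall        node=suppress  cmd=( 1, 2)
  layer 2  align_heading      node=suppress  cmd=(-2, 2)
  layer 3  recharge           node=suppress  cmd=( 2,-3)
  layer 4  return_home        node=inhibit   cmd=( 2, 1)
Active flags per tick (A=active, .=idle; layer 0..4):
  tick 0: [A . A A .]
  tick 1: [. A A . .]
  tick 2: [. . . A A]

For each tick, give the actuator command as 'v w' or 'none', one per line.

2 -3
-2 2
none

tick 0:
  L0 seek_light: active, feeds wire = (1, 2)
  L1 follow_wall: idle → wire stays (1, 2)
  L2 align_heading: active, suppressor → wire = (-2, 2)
  L3 recharge: active, suppressor → wire = (2, -3)
  L4 return_home: idle → wire stays (2, -3)
  actuator = (2, -3)
tick 1:
  L0 seek_light: idle → wire = none
  L1 follow_wall: active, suppressor → wire = (1, 2)
  L2 align_heading: active, suppressor → wire = (-2, 2)
  L3 recharge: idle → wire stays (-2, 2)
  L4 return_home: idle → wire stays (-2, 2)
  actuator = (-2, 2)
tick 2:
  L0 seek_light: idle → wire = none
  L1 follow_wall: idle → wire stays none
  L2 align_heading: idle → wire stays none
  L3 recharge: active, suppressor → wire = (2, -3)
  L4 return_home: active, inhibitor → wire = none
  actuator = none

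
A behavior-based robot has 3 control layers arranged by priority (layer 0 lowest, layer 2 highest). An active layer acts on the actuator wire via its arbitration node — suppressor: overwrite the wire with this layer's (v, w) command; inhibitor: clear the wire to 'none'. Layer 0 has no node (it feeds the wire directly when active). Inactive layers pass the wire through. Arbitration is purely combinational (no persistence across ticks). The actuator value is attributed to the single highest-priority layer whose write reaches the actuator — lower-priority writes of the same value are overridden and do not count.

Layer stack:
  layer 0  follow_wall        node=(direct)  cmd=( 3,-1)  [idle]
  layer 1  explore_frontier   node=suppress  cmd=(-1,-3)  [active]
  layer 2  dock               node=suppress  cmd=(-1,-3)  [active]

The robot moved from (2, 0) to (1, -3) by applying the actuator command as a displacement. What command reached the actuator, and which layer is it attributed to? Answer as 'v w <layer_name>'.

displacement = (1, -3) − (2, 0) = (-1, -3)
layer 0 (follow_wall) idle — none
layer 1 (explore_frontier) active — suppresses: (-1, -3)
layer 2 (dock) active — suppresses: (-1, -3)
→ actuator (-1, -3) — from layer 2 (dock)

-1 -3 dock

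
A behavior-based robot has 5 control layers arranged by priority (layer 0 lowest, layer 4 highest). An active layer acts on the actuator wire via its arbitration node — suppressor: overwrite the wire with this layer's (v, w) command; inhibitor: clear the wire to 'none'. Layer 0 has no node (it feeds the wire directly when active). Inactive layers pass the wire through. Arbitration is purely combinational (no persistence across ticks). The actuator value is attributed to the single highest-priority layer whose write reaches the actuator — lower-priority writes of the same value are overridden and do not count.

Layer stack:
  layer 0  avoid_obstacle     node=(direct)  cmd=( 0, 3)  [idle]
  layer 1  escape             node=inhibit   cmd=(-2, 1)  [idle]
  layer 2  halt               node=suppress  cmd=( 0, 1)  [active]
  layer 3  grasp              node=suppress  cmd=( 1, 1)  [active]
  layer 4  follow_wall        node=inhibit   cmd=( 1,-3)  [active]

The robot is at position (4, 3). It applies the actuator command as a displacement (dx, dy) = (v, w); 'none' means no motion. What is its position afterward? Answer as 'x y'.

L0 avoid_obstacle: idle → wire = none
L1 escape: idle → wire stays none
L2 halt: active, suppressor → wire = (0, 1)
L3 grasp: active, suppressor → wire = (1, 1)
L4 follow_wall: active, inhibitor → wire = none
actuator = none
position: (4, 3) + none = (4, 3)

4 3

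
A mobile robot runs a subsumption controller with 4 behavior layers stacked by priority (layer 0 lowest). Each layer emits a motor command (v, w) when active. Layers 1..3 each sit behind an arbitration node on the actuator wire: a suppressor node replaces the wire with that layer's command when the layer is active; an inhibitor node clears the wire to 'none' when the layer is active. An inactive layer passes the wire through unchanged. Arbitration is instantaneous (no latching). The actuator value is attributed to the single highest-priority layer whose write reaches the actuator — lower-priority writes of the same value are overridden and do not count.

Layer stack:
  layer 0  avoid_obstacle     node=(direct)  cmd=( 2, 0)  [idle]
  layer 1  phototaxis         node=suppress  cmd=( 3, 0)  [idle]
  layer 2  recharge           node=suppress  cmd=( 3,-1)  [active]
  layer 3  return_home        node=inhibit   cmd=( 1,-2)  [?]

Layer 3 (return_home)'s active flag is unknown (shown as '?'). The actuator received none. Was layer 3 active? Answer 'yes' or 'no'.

yes

If layer 3 is active=yes:
  actuator would be none
If layer 3 is active=no:
  actuator would be (3, -1)
Observed none, so layer 3 was active.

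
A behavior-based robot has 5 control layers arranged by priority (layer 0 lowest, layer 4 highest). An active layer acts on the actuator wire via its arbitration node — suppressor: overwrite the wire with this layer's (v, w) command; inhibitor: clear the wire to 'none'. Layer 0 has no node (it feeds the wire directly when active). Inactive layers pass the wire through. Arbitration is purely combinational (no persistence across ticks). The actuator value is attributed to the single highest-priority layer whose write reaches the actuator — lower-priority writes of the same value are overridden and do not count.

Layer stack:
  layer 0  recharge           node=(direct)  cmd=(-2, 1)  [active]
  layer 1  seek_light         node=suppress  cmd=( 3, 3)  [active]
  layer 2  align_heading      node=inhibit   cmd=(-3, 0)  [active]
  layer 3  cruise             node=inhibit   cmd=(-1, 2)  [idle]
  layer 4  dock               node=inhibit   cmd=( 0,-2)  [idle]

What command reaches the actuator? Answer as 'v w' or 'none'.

none

L0 recharge: active, feeds wire = (-2, 1)
L1 seek_light: active, suppressor → wire = (3, 3)
L2 align_heading: active, inhibitor → wire = none
L3 cruise: idle → wire stays none
L4 dock: idle → wire stays none
actuator = none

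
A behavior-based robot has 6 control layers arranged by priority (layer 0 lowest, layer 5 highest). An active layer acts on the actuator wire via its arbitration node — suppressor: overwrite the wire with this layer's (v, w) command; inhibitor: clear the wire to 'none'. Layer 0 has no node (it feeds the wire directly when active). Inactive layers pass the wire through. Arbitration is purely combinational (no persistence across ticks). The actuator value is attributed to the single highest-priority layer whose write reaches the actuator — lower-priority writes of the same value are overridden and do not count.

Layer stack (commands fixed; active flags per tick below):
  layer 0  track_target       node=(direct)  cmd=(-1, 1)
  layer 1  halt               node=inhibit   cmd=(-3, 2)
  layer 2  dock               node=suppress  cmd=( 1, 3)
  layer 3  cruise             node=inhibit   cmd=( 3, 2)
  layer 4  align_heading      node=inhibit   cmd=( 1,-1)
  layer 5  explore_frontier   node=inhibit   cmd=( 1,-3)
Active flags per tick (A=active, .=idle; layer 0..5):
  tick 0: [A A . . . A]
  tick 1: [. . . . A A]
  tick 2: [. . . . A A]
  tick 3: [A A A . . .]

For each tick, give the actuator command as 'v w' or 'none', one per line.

none
none
none
1 3

tick 0:
  L0 track_target: active, feeds wire = (-1, 1)
  L1 halt: active, inhibitor → wire = none
  L2 dock: idle → wire stays none
  L3 cruise: idle → wire stays none
  L4 align_heading: idle → wire stays none
  L5 explore_frontier: active, inhibitor → wire = none
  actuator = none
tick 1:
  L0 track_target: idle → wire = none
  L1 halt: idle → wire stays none
  L2 dock: idle → wire stays none
  L3 cruise: idle → wire stays none
  L4 align_heading: active, inhibitor → wire = none
  L5 explore_frontier: active, inhibitor → wire = none
  actuator = none
tick 2:
  L0 track_target: idle → wire = none
  L1 halt: idle → wire stays none
  L2 dock: idle → wire stays none
  L3 cruise: idle → wire stays none
  L4 align_heading: active, inhibitor → wire = none
  L5 explore_frontier: active, inhibitor → wire = none
  actuator = none
tick 3:
  L0 track_target: active, feeds wire = (-1, 1)
  L1 halt: active, inhibitor → wire = none
  L2 dock: active, suppressor → wire = (1, 3)
  L3 cruise: idle → wire stays (1, 3)
  L4 align_heading: idle → wire stays (1, 3)
  L5 explore_frontier: idle → wire stays (1, 3)
  actuator = (1, 3)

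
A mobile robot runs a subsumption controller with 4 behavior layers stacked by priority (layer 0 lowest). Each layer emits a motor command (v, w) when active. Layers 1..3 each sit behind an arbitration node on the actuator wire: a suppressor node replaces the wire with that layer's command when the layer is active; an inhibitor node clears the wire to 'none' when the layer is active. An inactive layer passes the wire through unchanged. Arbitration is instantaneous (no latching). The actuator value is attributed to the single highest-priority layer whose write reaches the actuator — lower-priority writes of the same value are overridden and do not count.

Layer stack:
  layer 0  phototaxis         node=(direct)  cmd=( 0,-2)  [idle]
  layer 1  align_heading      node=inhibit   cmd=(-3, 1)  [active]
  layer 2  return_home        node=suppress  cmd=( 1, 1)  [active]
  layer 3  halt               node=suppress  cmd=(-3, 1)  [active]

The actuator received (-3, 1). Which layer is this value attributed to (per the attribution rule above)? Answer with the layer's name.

halt

[0] phototaxis off; wire := none
[1] align_heading on (inhibit); wire := none
[2] return_home on (suppress); wire := (1, 1)
[3] halt on (suppress); wire := (-3, 1)
output (-3, 1)
last writer: layer 3 = halt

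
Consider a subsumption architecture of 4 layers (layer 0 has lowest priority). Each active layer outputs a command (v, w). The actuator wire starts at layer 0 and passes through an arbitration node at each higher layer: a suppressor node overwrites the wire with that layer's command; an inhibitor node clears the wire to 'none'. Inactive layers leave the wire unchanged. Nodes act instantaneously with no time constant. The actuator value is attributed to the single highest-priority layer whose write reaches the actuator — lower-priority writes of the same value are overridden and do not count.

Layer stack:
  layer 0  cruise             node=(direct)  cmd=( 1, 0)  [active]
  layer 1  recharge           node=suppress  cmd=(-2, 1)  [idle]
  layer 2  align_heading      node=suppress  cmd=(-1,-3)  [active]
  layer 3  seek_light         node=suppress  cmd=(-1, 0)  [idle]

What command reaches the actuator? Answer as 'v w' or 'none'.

-1 -3

L0 cruise: active, feeds wire = (1, 0)
L1 recharge: idle → wire stays (1, 0)
L2 align_heading: active, suppressor → wire = (-1, -3)
L3 seek_light: idle → wire stays (-1, -3)
actuator = (-1, -3)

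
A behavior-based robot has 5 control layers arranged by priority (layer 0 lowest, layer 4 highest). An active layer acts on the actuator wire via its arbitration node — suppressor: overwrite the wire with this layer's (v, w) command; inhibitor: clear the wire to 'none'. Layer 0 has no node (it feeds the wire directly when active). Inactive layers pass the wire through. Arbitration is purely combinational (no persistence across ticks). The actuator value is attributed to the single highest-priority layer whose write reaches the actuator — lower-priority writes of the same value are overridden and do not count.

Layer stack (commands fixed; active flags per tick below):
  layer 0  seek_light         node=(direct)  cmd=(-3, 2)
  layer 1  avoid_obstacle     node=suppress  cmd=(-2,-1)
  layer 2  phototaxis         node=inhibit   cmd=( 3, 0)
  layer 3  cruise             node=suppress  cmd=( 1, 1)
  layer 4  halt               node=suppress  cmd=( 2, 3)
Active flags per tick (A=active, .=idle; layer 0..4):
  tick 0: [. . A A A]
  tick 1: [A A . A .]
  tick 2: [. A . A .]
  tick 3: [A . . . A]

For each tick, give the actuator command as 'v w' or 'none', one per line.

tick 0:
  layer 0 (seek_light) idle — none
  layer 1 (avoid_obstacle) idle — unchanged: none
  layer 2 (phototaxis) active — inhibits: none
  layer 3 (cruise) active — suppresses: (1, 1)
  layer 4 (halt) active — suppresses: (2, 3)
  → actuator (2, 3)
tick 1:
  layer 0 (seek_light) active — direct: (-3, 2)
  layer 1 (avoid_obstacle) active — suppresses: (-2, -1)
  layer 2 (phototaxis) idle — unchanged: (-2, -1)
  layer 3 (cruise) active — suppresses: (1, 1)
  layer 4 (halt) idle — unchanged: (1, 1)
  → actuator (1, 1)
tick 2:
  layer 0 (seek_light) idle — none
  layer 1 (avoid_obstacle) active — suppresses: (-2, -1)
  layer 2 (phototaxis) idle — unchanged: (-2, -1)
  layer 3 (cruise) active — suppresses: (1, 1)
  layer 4 (halt) idle — unchanged: (1, 1)
  → actuator (1, 1)
tick 3:
  layer 0 (seek_light) active — direct: (-3, 2)
  layer 1 (avoid_obstacle) idle — unchanged: (-3, 2)
  layer 2 (phototaxis) idle — unchanged: (-3, 2)
  layer 3 (cruise) idle — unchanged: (-3, 2)
  layer 4 (halt) active — suppresses: (2, 3)
  → actuator (2, 3)

2 3
1 1
1 1
2 3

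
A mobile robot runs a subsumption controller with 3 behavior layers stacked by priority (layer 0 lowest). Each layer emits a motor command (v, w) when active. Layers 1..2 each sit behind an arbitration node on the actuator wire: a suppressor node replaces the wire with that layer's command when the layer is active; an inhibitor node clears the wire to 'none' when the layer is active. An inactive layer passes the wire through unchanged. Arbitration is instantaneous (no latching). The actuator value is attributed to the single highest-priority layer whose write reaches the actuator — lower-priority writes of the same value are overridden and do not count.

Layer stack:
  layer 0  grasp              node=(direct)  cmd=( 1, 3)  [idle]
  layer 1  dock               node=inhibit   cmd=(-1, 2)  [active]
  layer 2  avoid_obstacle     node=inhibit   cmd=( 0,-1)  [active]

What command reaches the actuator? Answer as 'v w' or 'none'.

none

L0 grasp: idle → wire = none
L1 dock: active, inhibitor → wire = none
L2 avoid_obstacle: active, inhibitor → wire = none
actuator = none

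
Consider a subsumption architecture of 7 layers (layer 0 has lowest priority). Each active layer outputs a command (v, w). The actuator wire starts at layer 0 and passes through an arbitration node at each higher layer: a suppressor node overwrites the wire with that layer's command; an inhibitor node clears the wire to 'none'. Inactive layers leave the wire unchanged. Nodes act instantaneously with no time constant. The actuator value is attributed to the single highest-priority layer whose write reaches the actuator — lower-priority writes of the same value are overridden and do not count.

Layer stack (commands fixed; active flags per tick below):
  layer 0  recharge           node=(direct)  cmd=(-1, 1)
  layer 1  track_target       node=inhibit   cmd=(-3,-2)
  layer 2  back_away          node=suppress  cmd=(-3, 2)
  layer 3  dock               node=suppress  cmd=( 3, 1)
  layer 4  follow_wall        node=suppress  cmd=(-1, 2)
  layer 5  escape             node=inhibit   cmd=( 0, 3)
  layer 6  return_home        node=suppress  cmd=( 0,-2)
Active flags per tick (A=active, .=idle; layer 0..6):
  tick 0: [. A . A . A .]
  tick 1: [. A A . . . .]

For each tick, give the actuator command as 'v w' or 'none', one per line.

tick 0:
  layer 0 (recharge) idle — none
  layer 1 (track_target) active — inhibits: none
  layer 2 (back_away) idle — unchanged: none
  layer 3 (dock) active — suppresses: (3, 1)
  layer 4 (follow_wall) idle — unchanged: (3, 1)
  layer 5 (escape) active — inhibits: none
  layer 6 (return_home) idle — unchanged: none
  → actuator none
tick 1:
  layer 0 (recharge) idle — none
  layer 1 (track_target) active — inhibits: none
  layer 2 (back_away) active — suppresses: (-3, 2)
  layer 3 (dock) idle — unchanged: (-3, 2)
  layer 4 (follow_wall) idle — unchanged: (-3, 2)
  layer 5 (escape) idle — unchanged: (-3, 2)
  layer 6 (return_home) idle — unchanged: (-3, 2)
  → actuator (-3, 2)

none
-3 2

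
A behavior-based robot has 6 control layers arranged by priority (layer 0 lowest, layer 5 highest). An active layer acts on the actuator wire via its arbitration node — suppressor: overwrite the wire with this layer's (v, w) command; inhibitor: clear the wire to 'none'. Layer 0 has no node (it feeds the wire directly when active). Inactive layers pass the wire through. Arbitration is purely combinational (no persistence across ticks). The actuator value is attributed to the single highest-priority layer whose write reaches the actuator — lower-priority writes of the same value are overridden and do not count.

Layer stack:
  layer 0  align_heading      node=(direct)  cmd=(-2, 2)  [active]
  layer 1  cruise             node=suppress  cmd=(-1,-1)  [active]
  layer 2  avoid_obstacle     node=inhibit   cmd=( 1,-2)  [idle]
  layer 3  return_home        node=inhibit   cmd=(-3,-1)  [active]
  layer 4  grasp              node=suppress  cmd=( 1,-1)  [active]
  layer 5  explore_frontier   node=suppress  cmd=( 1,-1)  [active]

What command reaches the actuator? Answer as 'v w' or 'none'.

layer 0 (align_heading) active — direct: (-2, 2)
layer 1 (cruise) active — suppresses: (-1, -1)
layer 2 (avoid_obstacle) idle — unchanged: (-1, -1)
layer 3 (return_home) active — inhibits: none
layer 4 (grasp) active — suppresses: (1, -1)
layer 5 (explore_frontier) active — suppresses: (1, -1)
→ actuator (1, -1)

1 -1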